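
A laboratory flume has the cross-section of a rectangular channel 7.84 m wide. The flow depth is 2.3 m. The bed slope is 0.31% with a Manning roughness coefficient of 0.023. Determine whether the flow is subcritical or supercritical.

Flow area A = b·y = 7.84 × 2.3 = 18.03 m². Wetted perimeter P = b + 2y = 7.84 + 2×2.3 = 12.44 m.
Hydraulic radius R = A/P = 18.03/12.44 = 1.45 m.
V = (1/n) R^(2/3) √S = (1/0.023) × 1.45^(2/3) × √0.0031 = 3.101 m/s. Hydraulic depth D_h = A/T = 18.03/7.84 = 2.3 m.
Froude number Fr = V/√(g·D_h) = 3.101/√(9.81×2.3) = 0.653, which is less than 1, so the flow is subcritical.

subcritical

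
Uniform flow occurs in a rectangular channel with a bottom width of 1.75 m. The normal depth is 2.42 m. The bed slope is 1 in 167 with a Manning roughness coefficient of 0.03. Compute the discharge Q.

Q = 8.13 m³/s

Flow area A = b·y = 1.75 × 2.42 = 4.235 m². Wetted perimeter P = b + 2y = 1.75 + 2×2.42 = 6.59 m.
Hydraulic radius R = A/P = 4.235/6.59 = 0.6426 m.
Manning's equation: Q = (1/n) A R^(2/3) S^(1/2) = (1/0.03) × 4.235 × 0.6426^(2/3) × 0.005988^(1/2) = 8.13 m³/s.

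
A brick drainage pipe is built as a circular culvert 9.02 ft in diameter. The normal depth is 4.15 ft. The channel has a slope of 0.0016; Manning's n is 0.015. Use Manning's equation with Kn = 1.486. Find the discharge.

Q = 189 ft³/s

For a circular section of diameter D = 9.02 ft at depth y = 4.15 ft, the central angle is θ = 2 arccos(1 − 2y/D) = 2.982 rad. Then A = (D²/8)(θ − sin θ) = 28.71 ft² and P = Dθ/2 = 13.45 ft.
Hydraulic radius R = A/P = 28.71/13.45 = 2.135 ft.
Manning's equation: Q = (1.486/n) A R^(2/3) S^(1/2) = (1.486/0.015) × 28.71 × 2.135^(2/3) × 0.0016^(1/2) = 189 ft³/s.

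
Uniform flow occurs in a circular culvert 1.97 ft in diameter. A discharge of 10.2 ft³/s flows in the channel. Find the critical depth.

y_c = 1.15 ft

At critical depth, Q² T / (g A³) = 1, i.e. A³/T = Q²/g = 10.2²/32.2 = 3.231.
Try y = 1.31 ft: A³/T = 5.363 — over.
Try y = 1.15 ft: A³/T = 3.247 — close enough.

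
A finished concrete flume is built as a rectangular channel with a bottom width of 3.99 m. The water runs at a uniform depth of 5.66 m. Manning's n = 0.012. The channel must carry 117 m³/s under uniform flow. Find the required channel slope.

S = 0.0023

Flow area A = b·y = 3.99 × 5.66 = 22.58 m². Wetted perimeter P = b + 2y = 3.99 + 2×5.66 = 15.31 m.
Hydraulic radius R = A/P = 22.58/15.31 = 1.475 m.
From Manning's equation, S = [nQ / (1 A R^(2/3))]² = [0.012 × 117 / (1 × 22.58 × 1.475^(2/3))]² = 0.0023.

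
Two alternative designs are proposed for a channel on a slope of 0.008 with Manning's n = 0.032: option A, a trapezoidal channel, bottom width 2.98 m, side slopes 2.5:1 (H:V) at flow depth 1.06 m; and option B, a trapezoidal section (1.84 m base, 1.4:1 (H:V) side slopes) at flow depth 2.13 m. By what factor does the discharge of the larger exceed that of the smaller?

Channel A: With bottom width b = 2.98 m and side slope z = 2.5: A = (b + zy)y = (2.98 + 2.5×1.06)×1.06 = 5.968 m²; P = b + 2y√(1+z²) = 2.98 + 2×1.06×2.693 = 8.688 m. Hydraulic radius R = A/P = 5.968/8.688 = 0.6869 m. Q_A = (1/0.032)·5.968·0.6869^(2/3)·√0.008 = 12.99 m³/s.
Channel B: With bottom width b = 1.84 m and side slope z = 1.4: A = (b + zy)y = (1.84 + 1.4×2.13)×2.13 = 10.27 m²; P = b + 2y√(1+z²) = 1.84 + 2×2.13×1.72 = 9.169 m. Hydraulic radius R = A/P = 10.27/9.169 = 1.12 m. Q_B = (1/0.032)·10.27·1.12^(2/3)·√0.008 = 30.96 m³/s.
The larger discharge is 30.96 m³/s and the smaller is 12.99 m³/s; the ratio is 2.38.

2.38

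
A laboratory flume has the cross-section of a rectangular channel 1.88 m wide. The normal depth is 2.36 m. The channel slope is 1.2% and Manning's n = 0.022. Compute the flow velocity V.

Flow area A = b·y = 1.88 × 2.36 = 4.437 m². Wetted perimeter P = b + 2y = 1.88 + 2×2.36 = 6.6 m.
Hydraulic radius R = A/P = 4.437/6.6 = 0.6722 m.
From Manning's equation, V = (1/n) R^(2/3) S^(1/2) = (1/0.022) × 0.6722^(2/3) × 0.012^(1/2) = 3.82 m/s.

V = 3.82 m/s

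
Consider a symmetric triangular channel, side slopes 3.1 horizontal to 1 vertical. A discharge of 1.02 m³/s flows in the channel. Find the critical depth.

At critical depth, Q² T / (g A³) = 1, i.e. A³/T = Q²/g = 1.02²/9.81 = 0.1061.
At y = 0.548 m: A³/T = 0.2375 — high.
At y = 0.357 m: A³/T = 0.02786 — low.
At y = 0.466 m: A³/T = 0.1056 — ≈ 0.1061.

y_c = 0.466 m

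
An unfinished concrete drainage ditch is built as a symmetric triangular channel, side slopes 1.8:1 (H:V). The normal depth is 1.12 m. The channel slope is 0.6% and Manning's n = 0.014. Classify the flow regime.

supercritical

For a triangular section with side slope z = 1.8: A = zy² = 1.8×1.12² = 2.258 m²; P = 2y√(1+z²) = 2×1.12×2.059 = 4.612 m.
Hydraulic radius R = A/P = 2.258/4.612 = 0.4895 m.
V = (1/n) R^(2/3) √S = (1/0.014) × 0.4895^(2/3) × √0.006 = 3.437 m/s. Hydraulic depth D_h = A/T = 2.258/4.032 = 0.56 m.
Froude number Fr = V/√(g·D_h) = 3.437/√(9.81×0.56) = 1.47, which is greater than 1, so the flow is supercritical.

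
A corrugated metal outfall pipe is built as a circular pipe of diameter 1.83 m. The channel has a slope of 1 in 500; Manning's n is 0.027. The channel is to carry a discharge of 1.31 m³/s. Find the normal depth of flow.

y_n = 0.922 m

Manning's equation rearranged: A R^(2/3) = nQ / (1·√S) = 0.027 × 1.31 / (√0.002) = 0.7909.
At y = 1.02 m: A R^(2/3) = 0.9346 — too large.
At y = 0.922 m: A R^(2/3) = 0.791 — close enough.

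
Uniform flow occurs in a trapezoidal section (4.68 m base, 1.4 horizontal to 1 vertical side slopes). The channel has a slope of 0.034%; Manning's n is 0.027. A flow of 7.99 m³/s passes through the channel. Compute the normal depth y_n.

Manning's equation rearranged: A R^(2/3) = nQ / (1·√S) = 0.027 × 7.99 / (√0.00034) = 11.7.
Try y = 1.21 m: A R^(2/3) = 7.04 — low.
Try y = 1.86 m: A R^(2/3) = 15.49 — high.
Try y = 1.6 m: A R^(2/3) = 11.71 — ≈ 11.7.

y_n = 1.6 m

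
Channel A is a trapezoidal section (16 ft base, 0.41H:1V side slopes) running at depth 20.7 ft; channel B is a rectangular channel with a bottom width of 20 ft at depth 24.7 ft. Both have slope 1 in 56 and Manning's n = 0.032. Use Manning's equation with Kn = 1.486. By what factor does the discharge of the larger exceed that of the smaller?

Channel A: With bottom width b = 16 ft and side slope z = 0.41: A = (b + zy)y = (16 + 0.41×20.7)×20.7 = 506.9 ft²; P = b + 2y√(1+z²) = 16 + 2×20.7×1.081 = 60.74 ft. Hydraulic radius R = A/P = 506.9/60.74 = 8.344 ft. Q_A = (1.486/0.032)·506.9·8.344^(2/3)·√0.01786 = 12940 ft³/s.
Channel B: Flow area A = b·y = 20 × 24.7 = 494 ft². Wetted perimeter P = b + 2y = 20 + 2×24.7 = 69.4 ft. Hydraulic radius R = A/P = 494/69.4 = 7.118 ft. Q_B = (1.486/0.032)·494·7.118^(2/3)·√0.01786 = 11340 ft³/s.
The larger discharge is 12940 ft³/s and the smaller is 11340 ft³/s; the ratio is 1.14.

1.14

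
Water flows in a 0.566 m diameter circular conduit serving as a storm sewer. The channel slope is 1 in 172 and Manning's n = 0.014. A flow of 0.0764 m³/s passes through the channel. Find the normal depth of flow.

y_n = 0.174 m

Manning's equation rearranged: A R^(2/3) = nQ / (1·√S) = 0.014 × 0.0764 / (√0.005814) = 0.01403.
At y = 0.213 m: A R^(2/3) = 0.02058 — over.
At y = 0.151 m: A R^(2/3) = 0.01064 — short.
At y = 0.174 m: A R^(2/3) = 0.01403 — close enough.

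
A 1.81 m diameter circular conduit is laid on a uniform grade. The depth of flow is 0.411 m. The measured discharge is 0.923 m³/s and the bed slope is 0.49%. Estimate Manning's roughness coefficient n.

For a circular section of diameter D = 1.81 m at depth y = 0.411 m, the central angle is θ = 2 arccos(1 − 2y/D) = 1.987 rad. Then A = (D²/8)(θ − sin θ) = 0.439 m² and P = Dθ/2 = 1.798 m.
Hydraulic radius R = A/P = 0.439/1.798 = 0.2442 m.
Rearranging Manning's equation: n = (1/Q) A R^(2/3) S^(1/2) = (1/0.923) × 0.439 × 0.2442^(2/3) × √0.0049 = 0.013.

n = 0.013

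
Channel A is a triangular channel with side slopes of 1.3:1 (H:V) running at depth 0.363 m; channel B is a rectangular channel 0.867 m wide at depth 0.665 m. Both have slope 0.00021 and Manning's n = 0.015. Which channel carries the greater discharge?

Channel A: For a triangular section with side slope z = 1.3: A = zy² = 1.3×0.363² = 0.1713 m²; P = 2y√(1+z²) = 2×0.363×1.64 = 1.191 m. Hydraulic radius R = A/P = 0.1713/1.191 = 0.1439 m. Q_A = (1/0.015)·0.1713·0.1439^(2/3)·√0.00021 = 0.04544 m³/s.
Channel B: Flow area A = b·y = 0.867 × 0.665 = 0.5766 m². Wetted perimeter P = b + 2y = 0.867 + 2×0.665 = 2.197 m. Hydraulic radius R = A/P = 0.5766/2.197 = 0.2624 m. Q_B = (1/0.015)·0.5766·0.2624^(2/3)·√0.00021 = 0.2283 m³/s.
Q_A = 0.04544 m³/s vs Q_B = 0.2283 m³/s, so channel B carries more.

channel B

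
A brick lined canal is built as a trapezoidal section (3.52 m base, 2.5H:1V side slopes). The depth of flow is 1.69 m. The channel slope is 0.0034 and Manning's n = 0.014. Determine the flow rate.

With bottom width b = 3.52 m and side slope z = 2.5: A = (b + zy)y = (3.52 + 2.5×1.69)×1.69 = 13.09 m²; P = b + 2y√(1+z²) = 3.52 + 2×1.69×2.693 = 12.62 m.
Hydraulic radius R = A/P = 13.09/12.62 = 1.037 m.
Manning's equation: Q = (1/n) A R^(2/3) S^(1/2) = (1/0.014) × 13.09 × 1.037^(2/3) × 0.0034^(1/2) = 55.9 m³/s.

Q = 55.9 m³/s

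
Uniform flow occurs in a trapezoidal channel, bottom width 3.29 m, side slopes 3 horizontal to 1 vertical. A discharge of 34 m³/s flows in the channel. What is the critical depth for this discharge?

y_c = 1.46 m

At critical depth, Q² T / (g A³) = 1, i.e. A³/T = Q²/g = 34²/9.81 = 117.8.
At y = 1.11 m: A³/T = 39.88 — too small.
At y = 1.71 m: A³/T = 220.3 — too large.
At y = 1.46 m: A³/T = 116.5 — ≈ 117.8.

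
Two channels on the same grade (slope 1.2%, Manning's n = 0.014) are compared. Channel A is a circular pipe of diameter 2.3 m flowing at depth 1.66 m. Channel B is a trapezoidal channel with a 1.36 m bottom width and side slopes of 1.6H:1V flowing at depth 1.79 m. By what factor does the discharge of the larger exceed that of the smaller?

Channel A: For a circular section of diameter D = 2.3 m at depth y = 1.66 m, the central angle is θ = 2 arccos(1 − 2y/D) = 4.061 rad. Then A = (D²/8)(θ − sin θ) = 3.211 m² and P = Dθ/2 = 4.67 m. Hydraulic radius R = A/P = 3.211/4.67 = 0.6876 m. Q_A = (1/0.014)·3.211·0.6876^(2/3)·√0.012 = 19.57 m³/s.
Channel B: With bottom width b = 1.36 m and side slope z = 1.6: A = (b + zy)y = (1.36 + 1.6×1.79)×1.79 = 7.561 m²; P = b + 2y√(1+z²) = 1.36 + 2×1.79×1.887 = 8.115 m. Hydraulic radius R = A/P = 7.561/8.115 = 0.9318 m. Q_B = (1/0.014)·7.561·0.9318^(2/3)·√0.012 = 56.44 m³/s.
The larger discharge is 56.44 m³/s and the smaller is 19.57 m³/s; the ratio is 2.88.

2.88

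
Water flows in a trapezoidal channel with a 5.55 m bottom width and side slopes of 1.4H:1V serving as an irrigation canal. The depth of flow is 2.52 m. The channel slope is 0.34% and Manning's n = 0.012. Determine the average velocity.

V = 6.67 m/s

With bottom width b = 5.55 m and side slope z = 1.4: A = (b + zy)y = (5.55 + 1.4×2.52)×2.52 = 22.88 m²; P = b + 2y√(1+z²) = 5.55 + 2×2.52×1.72 = 14.22 m.
Hydraulic radius R = A/P = 22.88/14.22 = 1.609 m.
From Manning's equation, V = (1/n) R^(2/3) S^(1/2) = (1/0.012) × 1.609^(2/3) × 0.0034^(1/2) = 6.67 m/s.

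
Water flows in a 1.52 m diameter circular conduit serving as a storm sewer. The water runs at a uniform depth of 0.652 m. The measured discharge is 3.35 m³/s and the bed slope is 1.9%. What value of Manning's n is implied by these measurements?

n = 0.015

For a circular section of diameter D = 1.52 m at depth y = 0.652 m, the central angle is θ = 2 arccos(1 − 2y/D) = 2.856 rad. Then A = (D²/8)(θ − sin θ) = 0.7437 m² and P = Dθ/2 = 2.171 m.
Hydraulic radius R = A/P = 0.7437/2.171 = 0.3426 m.
Rearranging Manning's equation: n = (1/Q) A R^(2/3) S^(1/2) = (1/3.35) × 0.7437 × 0.3426^(2/3) × √0.019 = 0.015.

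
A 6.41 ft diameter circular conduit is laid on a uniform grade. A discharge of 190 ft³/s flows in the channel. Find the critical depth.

y_c = 3.69 ft

At critical depth, Q² T / (g A³) = 1, i.e. A³/T = Q²/g = 190²/32.2 = 1121.
Trying y = 2.82 ft: A³/T = 401.7 — short.
Trying y = 4.01 ft: A³/T = 1545 — over.
Trying y = 3.69 ft: A³/T = 1123 — matches.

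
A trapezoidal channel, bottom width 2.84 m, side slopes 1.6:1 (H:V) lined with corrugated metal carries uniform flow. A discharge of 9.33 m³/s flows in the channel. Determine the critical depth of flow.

y_c = 0.87 m

At critical depth, Q² T / (g A³) = 1, i.e. A³/T = Q²/g = 9.33²/9.81 = 8.873.
Trying y = 0.762 m: A³/T = 5.606 — low.
Trying y = 0.949 m: A³/T = 12.04 — high.
Trying y = 0.87 m: A³/T = 8.875 — ≈ 8.873.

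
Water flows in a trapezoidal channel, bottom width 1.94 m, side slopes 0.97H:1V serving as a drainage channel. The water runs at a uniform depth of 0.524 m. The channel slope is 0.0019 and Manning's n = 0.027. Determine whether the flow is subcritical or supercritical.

With bottom width b = 1.94 m and side slope z = 0.97: A = (b + zy)y = (1.94 + 0.97×0.524)×0.524 = 1.283 m²; P = b + 2y√(1+z²) = 1.94 + 2×0.524×1.393 = 3.4 m.
Hydraulic radius R = A/P = 1.283/3.4 = 0.3773 m.
V = (1/n) R^(2/3) √S = (1/0.027) × 0.3773^(2/3) × √0.0019 = 0.843 m/s. Hydraulic depth D_h = A/T = 1.283/2.957 = 0.4339 m.
Froude number Fr = V/√(g·D_h) = 0.843/√(9.81×0.4339) = 0.409, which is less than 1, so the flow is subcritical.

subcritical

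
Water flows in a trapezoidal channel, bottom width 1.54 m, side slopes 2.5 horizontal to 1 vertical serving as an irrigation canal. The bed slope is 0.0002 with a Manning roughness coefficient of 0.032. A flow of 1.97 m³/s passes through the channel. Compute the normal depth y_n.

y_n = 1.23 m

Manning's equation rearranged: A R^(2/3) = nQ / (1·√S) = 0.032 × 1.97 / (√0.0002) = 4.458.
Try y = 0.839 m: A R^(2/3) = 1.932 — low.
Try y = 1.48 m: A R^(2/3) = 6.769 — high.
Try y = 1.23 m: A R^(2/3) = 4.455 — ≈ 4.458.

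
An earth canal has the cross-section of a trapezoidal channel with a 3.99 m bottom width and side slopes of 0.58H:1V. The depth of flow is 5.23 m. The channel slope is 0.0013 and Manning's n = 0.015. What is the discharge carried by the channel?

Q = 153 m³/s

With bottom width b = 3.99 m and side slope z = 0.58: A = (b + zy)y = (3.99 + 0.58×5.23)×5.23 = 36.73 m²; P = b + 2y√(1+z²) = 3.99 + 2×5.23×1.156 = 16.08 m.
Hydraulic radius R = A/P = 36.73/16.08 = 2.284 m.
Manning's equation: Q = (1/n) A R^(2/3) S^(1/2) = (1/0.015) × 36.73 × 2.284^(2/3) × 0.0013^(1/2) = 153 m³/s.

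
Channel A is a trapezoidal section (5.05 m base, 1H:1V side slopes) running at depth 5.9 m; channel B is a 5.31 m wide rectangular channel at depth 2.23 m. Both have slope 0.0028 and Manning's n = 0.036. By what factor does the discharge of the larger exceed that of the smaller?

Channel A: With bottom width b = 5.05 m and side slope z = 1: A = (b + zy)y = (5.05 + 1×5.9)×5.9 = 64.61 m²; P = b + 2y√(1+z²) = 5.05 + 2×5.9×1.414 = 21.74 m. Hydraulic radius R = A/P = 64.61/21.74 = 2.972 m. Q_A = (1/0.036)·64.61·2.972^(2/3)·√0.0028 = 196.3 m³/s.
Channel B: Flow area A = b·y = 5.31 × 2.23 = 11.84 m². Wetted perimeter P = b + 2y = 5.31 + 2×2.23 = 9.77 m. Hydraulic radius R = A/P = 11.84/9.77 = 1.212 m. Q_B = (1/0.036)·11.84·1.212^(2/3)·√0.0028 = 19.79 m³/s.
The larger discharge is 196.3 m³/s and the smaller is 19.79 m³/s; the ratio is 9.92.

9.92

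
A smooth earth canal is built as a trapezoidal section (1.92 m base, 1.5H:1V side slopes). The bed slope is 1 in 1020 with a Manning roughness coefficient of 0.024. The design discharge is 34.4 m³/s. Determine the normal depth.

Manning's equation rearranged: A R^(2/3) = nQ / (1·√S) = 0.024 × 34.4 / (√0.0009804) = 26.37.
At y = 3.72 m: A R^(2/3) = 41.58 — high.
At y = 2.36 m: A R^(2/3) = 14.84 — low.
At y = 3.05 m: A R^(2/3) = 26.34 — matches.

y_n = 3.05 m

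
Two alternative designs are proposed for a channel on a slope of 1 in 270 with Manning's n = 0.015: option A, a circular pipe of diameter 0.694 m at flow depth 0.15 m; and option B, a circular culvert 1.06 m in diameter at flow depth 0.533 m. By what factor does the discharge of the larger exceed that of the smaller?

15.2

Channel A: For a circular section of diameter D = 0.694 m at depth y = 0.15 m, the central angle is θ = 2 arccos(1 − 2y/D) = 1.934 rad. Then A = (D²/8)(θ − sin θ) = 0.06017 m² and P = Dθ/2 = 0.6711 m. Hydraulic radius R = A/P = 0.06017/0.6711 = 0.08965 m. Q_A = (1/0.015)·0.06017·0.08965^(2/3)·√0.003704 = 0.0489 m³/s.
Channel B: For a circular section of diameter D = 1.06 m at depth y = 0.533 m, the central angle is θ = 2 arccos(1 − 2y/D) = 3.153 rad. Then A = (D²/8)(θ − sin θ) = 0.4444 m² and P = Dθ/2 = 1.671 m. Hydraulic radius R = A/P = 0.4444/1.671 = 0.266 m. Q_B = (1/0.015)·0.4444·0.266^(2/3)·√0.003704 = 0.7457 m³/s.
The larger discharge is 0.7457 m³/s and the smaller is 0.0489 m³/s; the ratio is 15.2.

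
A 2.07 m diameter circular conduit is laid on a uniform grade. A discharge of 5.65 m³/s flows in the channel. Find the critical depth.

y_c = 1.13 m

At critical depth, Q² T / (g A³) = 1, i.e. A³/T = Q²/g = 5.65²/9.81 = 3.254.
Try y = 1.43 m: A³/T = 7.972 — high.
Try y = 0.78 m: A³/T = 0.7785 — low.
Try y = 1.13 m: A³/T = 3.219 — matches.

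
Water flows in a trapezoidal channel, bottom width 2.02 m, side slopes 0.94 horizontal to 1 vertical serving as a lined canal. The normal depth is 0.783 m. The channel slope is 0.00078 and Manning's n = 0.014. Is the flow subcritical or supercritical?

With bottom width b = 2.02 m and side slope z = 0.94: A = (b + zy)y = (2.02 + 0.94×0.783)×0.783 = 2.158 m²; P = b + 2y√(1+z²) = 2.02 + 2×0.783×1.372 = 4.169 m.
Hydraulic radius R = A/P = 2.158/4.169 = 0.5176 m.
V = (1/n) R^(2/3) √S = (1/0.014) × 0.5176^(2/3) × √0.00078 = 1.286 m/s. Hydraulic depth D_h = A/T = 2.158/3.492 = 0.618 m.
Froude number Fr = V/√(g·D_h) = 1.286/√(9.81×0.618) = 0.522, which is less than 1, so the flow is subcritical.

subcritical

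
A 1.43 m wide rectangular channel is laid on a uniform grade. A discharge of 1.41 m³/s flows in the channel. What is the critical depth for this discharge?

For a rectangular channel, critical depth y_c = (q²/g)^(1/3) where q = Q/b = 1.41/1.43 = 0.986 m²/s.
So y_c = (0.986²/9.81)^(1/3) = 0.463 m.

y_c = 0.463 m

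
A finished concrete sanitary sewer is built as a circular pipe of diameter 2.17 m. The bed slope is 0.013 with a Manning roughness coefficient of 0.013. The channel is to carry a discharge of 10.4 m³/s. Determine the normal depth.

y_n = 1.06 m

Manning's equation rearranged: A R^(2/3) = nQ / (1·√S) = 0.013 × 10.4 / (√0.013) = 1.186.
Trying y = 1.16 m: A R^(2/3) = 1.375 — too large.
Trying y = 0.766 m: A R^(2/3) = 0.6573 — too small.
Trying y = 1.06 m: A R^(2/3) = 1.182 — close enough.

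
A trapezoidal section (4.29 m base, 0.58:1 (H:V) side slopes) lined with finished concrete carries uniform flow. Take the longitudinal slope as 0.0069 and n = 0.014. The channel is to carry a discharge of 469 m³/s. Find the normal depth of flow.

Manning's equation rearranged: A R^(2/3) = nQ / (1·√S) = 0.014 × 469 / (√0.0069) = 79.05.
Trying y = 4.08 m: A R^(2/3) = 42.81 — too small.
Trying y = 7.11 m: A R^(2/3) = 121.3 — too large.
Trying y = 5.69 m: A R^(2/3) = 79.03 — matches.

y_n = 5.69 m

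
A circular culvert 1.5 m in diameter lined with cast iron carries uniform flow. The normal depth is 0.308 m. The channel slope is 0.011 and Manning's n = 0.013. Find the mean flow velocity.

V = 2.62 m/s

For a circular section of diameter D = 1.5 m at depth y = 0.308 m, the central angle is θ = 2 arccos(1 − 2y/D) = 1.881 rad. Then A = (D²/8)(θ − sin θ) = 0.2613 m² and P = Dθ/2 = 1.411 m.
Hydraulic radius R = A/P = 0.2613/1.411 = 0.1852 m.
From Manning's equation, V = (1/n) R^(2/3) S^(1/2) = (1/0.013) × 0.1852^(2/3) × 0.011^(1/2) = 2.62 m/s.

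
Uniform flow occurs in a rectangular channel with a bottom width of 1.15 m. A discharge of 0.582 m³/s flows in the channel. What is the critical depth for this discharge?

For a rectangular channel, critical depth y_c = (q²/g)^(1/3) where q = Q/b = 0.582/1.15 = 0.5061 m²/s.
So y_c = (0.5061²/9.81)^(1/3) = 0.297 m.

y_c = 0.297 m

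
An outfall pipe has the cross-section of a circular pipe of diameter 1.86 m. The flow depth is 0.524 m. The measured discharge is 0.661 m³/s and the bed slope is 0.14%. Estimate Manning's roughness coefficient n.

n = 0.016

For a circular section of diameter D = 1.86 m at depth y = 0.524 m, the central angle is θ = 2 arccos(1 − 2y/D) = 2.238 rad. Then A = (D²/8)(θ − sin θ) = 0.6281 m² and P = Dθ/2 = 2.081 m.
Hydraulic radius R = A/P = 0.6281/2.081 = 0.3018 m.
Rearranging Manning's equation: n = (1/Q) A R^(2/3) S^(1/2) = (1/0.661) × 0.6281 × 0.3018^(2/3) × √0.0014 = 0.016.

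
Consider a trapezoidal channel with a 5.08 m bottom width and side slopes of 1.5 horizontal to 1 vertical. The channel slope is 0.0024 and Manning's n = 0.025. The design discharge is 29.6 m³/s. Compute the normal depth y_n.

Manning's equation rearranged: A R^(2/3) = nQ / (1·√S) = 0.025 × 29.6 / (√0.0024) = 15.11.
Trying y = 1.36 m: A R^(2/3) = 9.488 — too small.
Trying y = 1.75 m: A R^(2/3) = 15.09 — matches.

y_n = 1.75 m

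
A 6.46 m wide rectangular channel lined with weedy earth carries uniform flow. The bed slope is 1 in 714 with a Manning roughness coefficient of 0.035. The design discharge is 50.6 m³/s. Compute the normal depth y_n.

y_n = 4.74 m

Manning's equation rearranged: A R^(2/3) = nQ / (1·√S) = 0.035 × 50.6 / (√0.001401) = 47.32.
Try y = 4.07 m: A R^(2/3) = 38.92 — too small.
Try y = 5.73 m: A R^(2/3) = 60.04 — too large.
Try y = 4.74 m: A R^(2/3) = 47.32 — ≈ 47.32.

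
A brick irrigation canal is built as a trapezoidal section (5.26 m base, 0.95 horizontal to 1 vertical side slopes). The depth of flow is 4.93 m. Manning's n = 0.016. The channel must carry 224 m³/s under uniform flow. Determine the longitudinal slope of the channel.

S = 0.0015

With bottom width b = 5.26 m and side slope z = 0.95: A = (b + zy)y = (5.26 + 0.95×4.93)×4.93 = 49.02 m²; P = b + 2y√(1+z²) = 5.26 + 2×4.93×1.379 = 18.86 m.
Hydraulic radius R = A/P = 49.02/18.86 = 2.599 m.
From Manning's equation, S = [nQ / (1 A R^(2/3))]² = [0.016 × 224 / (1 × 49.02 × 2.599^(2/3))]² = 0.0015.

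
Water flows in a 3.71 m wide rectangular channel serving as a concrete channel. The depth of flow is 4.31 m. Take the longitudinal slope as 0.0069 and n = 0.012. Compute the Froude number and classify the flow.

Flow area A = b·y = 3.71 × 4.31 = 15.99 m². Wetted perimeter P = b + 2y = 3.71 + 2×4.31 = 12.33 m.
Hydraulic radius R = A/P = 15.99/12.33 = 1.297 m.
V = (1/n) R^(2/3) √S = (1/0.012) × 1.297^(2/3) × √0.0069 = 8.232 m/s. Hydraulic depth D_h = A/T = 15.99/3.71 = 4.31 m.
Froude number Fr = V/√(g·D_h) = 8.232/√(9.81×4.31) = 1.27, which is greater than 1, so the flow is supercritical.

supercritical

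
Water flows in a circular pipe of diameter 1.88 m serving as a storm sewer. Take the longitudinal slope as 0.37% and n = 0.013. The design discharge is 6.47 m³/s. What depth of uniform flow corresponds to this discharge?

Manning's equation rearranged: A R^(2/3) = nQ / (1·√S) = 0.013 × 6.47 / (√0.0037) = 1.383.
Try y = 1.53 m: A R^(2/3) = 1.667 — high.
Try y = 1.3 m: A R^(2/3) = 1.382 — ≈ 1.383.

y_n = 1.3 m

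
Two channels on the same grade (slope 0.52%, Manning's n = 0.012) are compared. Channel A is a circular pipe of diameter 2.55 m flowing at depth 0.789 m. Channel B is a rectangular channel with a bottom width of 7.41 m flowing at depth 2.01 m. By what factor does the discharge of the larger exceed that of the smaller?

Channel A: For a circular section of diameter D = 2.55 m at depth y = 0.789 m, the central angle is θ = 2 arccos(1 − 2y/D) = 2.359 rad. Then A = (D²/8)(θ − sin θ) = 1.345 m² and P = Dθ/2 = 3.008 m. Hydraulic radius R = A/P = 1.345/3.008 = 0.4471 m. Q_A = (1/0.012)·1.345·0.4471^(2/3)·√0.0052 = 4.725 m³/s.
Channel B: Flow area A = b·y = 7.41 × 2.01 = 14.89 m². Wetted perimeter P = b + 2y = 7.41 + 2×2.01 = 11.43 m. Hydraulic radius R = A/P = 14.89/11.43 = 1.303 m. Q_B = (1/0.012)·14.89·1.303^(2/3)·√0.0052 = 106.8 m³/s.
The larger discharge is 106.8 m³/s and the smaller is 4.725 m³/s; the ratio is 22.6.

22.6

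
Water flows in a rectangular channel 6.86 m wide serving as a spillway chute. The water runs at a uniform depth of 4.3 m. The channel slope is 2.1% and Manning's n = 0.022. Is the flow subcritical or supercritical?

supercritical

Flow area A = b·y = 6.86 × 4.3 = 29.5 m². Wetted perimeter P = b + 2y = 6.86 + 2×4.3 = 15.46 m.
Hydraulic radius R = A/P = 29.5/15.46 = 1.908 m.
V = (1/n) R^(2/3) √S = (1/0.022) × 1.908^(2/3) × √0.021 = 10.13 m/s. Hydraulic depth D_h = A/T = 29.5/6.86 = 4.3 m.
Froude number Fr = V/√(g·D_h) = 10.13/√(9.81×4.3) = 1.56, which is greater than 1, so the flow is supercritical.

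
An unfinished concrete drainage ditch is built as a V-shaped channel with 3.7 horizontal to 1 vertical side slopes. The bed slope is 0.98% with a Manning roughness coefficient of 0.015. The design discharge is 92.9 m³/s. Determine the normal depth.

Manning's equation rearranged: A R^(2/3) = nQ / (1·√S) = 0.015 × 92.9 / (√0.0098) = 14.08.
Trying y = 1.43 m: A R^(2/3) = 5.909 — too small.
Trying y = 1.98 m: A R^(2/3) = 14.07 — ≈ 14.08.

y_n = 1.98 m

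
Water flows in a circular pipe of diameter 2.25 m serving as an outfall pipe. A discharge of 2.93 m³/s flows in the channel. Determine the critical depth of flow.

y_c = 0.784 m

At critical depth, Q² T / (g A³) = 1, i.e. A³/T = Q²/g = 2.93²/9.81 = 0.8751.
Try y = 0.948 m: A³/T = 1.814 — over.
Try y = 0.784 m: A³/T = 0.8736 — ≈ 0.8751.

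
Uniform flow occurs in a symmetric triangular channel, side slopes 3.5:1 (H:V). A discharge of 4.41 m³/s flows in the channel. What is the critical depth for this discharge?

At critical depth, Q² T / (g A³) = 1, i.e. A³/T = Q²/g = 4.41²/9.81 = 1.982.
Trying y = 0.939 m: A³/T = 4.471 — over.
Trying y = 0.699 m: A³/T = 1.022 — short.
Trying y = 0.798 m: A³/T = 1.982 — ≈ 1.982.

y_c = 0.798 m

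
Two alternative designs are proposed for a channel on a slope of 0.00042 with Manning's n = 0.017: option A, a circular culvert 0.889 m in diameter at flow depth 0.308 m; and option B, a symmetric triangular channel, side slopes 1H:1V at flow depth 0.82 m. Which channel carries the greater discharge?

Channel A: For a circular section of diameter D = 0.889 m at depth y = 0.308 m, the central angle is θ = 2 arccos(1 − 2y/D) = 2.517 rad. Then A = (D²/8)(θ − sin θ) = 0.1909 m² and P = Dθ/2 = 1.119 m. Hydraulic radius R = A/P = 0.1909/1.119 = 0.1706 m. Q_A = (1/0.017)·0.1909·0.1706^(2/3)·√0.00042 = 0.07082 m³/s.
Channel B: For a triangular section with side slope z = 1: A = zy² = 1×0.82² = 0.6724 m²; P = 2y√(1+z²) = 2×0.82×1.414 = 2.319 m. Hydraulic radius R = A/P = 0.6724/2.319 = 0.2899 m. Q_B = (1/0.017)·0.6724·0.2899^(2/3)·√0.00042 = 0.3551 m³/s.
Q_A = 0.07082 m³/s vs Q_B = 0.3551 m³/s, so channel B carries more.

channel B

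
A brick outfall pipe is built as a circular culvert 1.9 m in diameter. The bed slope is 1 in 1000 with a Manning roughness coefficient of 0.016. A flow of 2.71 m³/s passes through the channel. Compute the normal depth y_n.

y_n = 1.28 m

Manning's equation rearranged: A R^(2/3) = nQ / (1·√S) = 0.016 × 2.71 / (√0.001) = 1.371.
At y = 1.46 m: A R^(2/3) = 1.618 — high.
At y = 0.994 m: A R^(2/3) = 0.9313 — low.
At y = 1.28 m: A R^(2/3) = 1.373 — close enough.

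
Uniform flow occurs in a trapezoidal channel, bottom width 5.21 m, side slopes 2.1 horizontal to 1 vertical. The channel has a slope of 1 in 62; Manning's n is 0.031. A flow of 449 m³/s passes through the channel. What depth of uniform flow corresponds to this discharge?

Manning's equation rearranged: A R^(2/3) = nQ / (1·√S) = 0.031 × 449 / (√0.01613) = 109.6.
Trying y = 5.3 m: A R^(2/3) = 176.1 — too large.
Trying y = 3.66 m: A R^(2/3) = 77.96 — too small.
Trying y = 4.28 m: A R^(2/3) = 109.5 — matches.

y_n = 4.28 m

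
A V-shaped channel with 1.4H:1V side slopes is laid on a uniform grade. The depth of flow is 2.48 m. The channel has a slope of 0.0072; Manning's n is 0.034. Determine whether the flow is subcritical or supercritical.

For a triangular section with side slope z = 1.4: A = zy² = 1.4×2.48² = 8.611 m²; P = 2y√(1+z²) = 2×2.48×1.72 = 8.534 m.
Hydraulic radius R = A/P = 8.611/8.534 = 1.009 m.
V = (1/n) R^(2/3) √S = (1/0.034) × 1.009^(2/3) × √0.0072 = 2.511 m/s. Hydraulic depth D_h = A/T = 8.611/6.944 = 1.24 m.
Froude number Fr = V/√(g·D_h) = 2.511/√(9.81×1.24) = 0.72, which is less than 1, so the flow is subcritical.

subcritical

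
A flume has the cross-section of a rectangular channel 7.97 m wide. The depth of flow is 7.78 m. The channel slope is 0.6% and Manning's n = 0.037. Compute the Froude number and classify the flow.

subcritical

Flow area A = b·y = 7.97 × 7.78 = 62.01 m². Wetted perimeter P = b + 2y = 7.97 + 2×7.78 = 23.53 m.
Hydraulic radius R = A/P = 62.01/23.53 = 2.635 m.
V = (1/n) R^(2/3) √S = (1/0.037) × 2.635^(2/3) × √0.006 = 3.994 m/s. Hydraulic depth D_h = A/T = 62.01/7.97 = 7.78 m.
Froude number Fr = V/√(g·D_h) = 3.994/√(9.81×7.78) = 0.457, which is less than 1, so the flow is subcritical.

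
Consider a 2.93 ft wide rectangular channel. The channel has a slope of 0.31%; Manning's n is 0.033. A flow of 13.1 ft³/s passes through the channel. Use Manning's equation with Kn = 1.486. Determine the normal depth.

Manning's equation rearranged: A R^(2/3) = nQ / (1.486·√S) = 0.033 × 13.1 / (1.486 × √0.0031) = 5.225.
At y = 2.41 ft: A R^(2/3) = 6.637 — too large.
At y = 2 ft: A R^(2/3) = 5.24 — close enough.

y_n = 2 ft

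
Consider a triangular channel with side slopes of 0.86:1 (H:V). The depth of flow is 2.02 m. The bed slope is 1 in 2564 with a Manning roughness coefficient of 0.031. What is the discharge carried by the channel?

For a triangular section with side slope z = 0.86: A = zy² = 0.86×2.02² = 3.509 m²; P = 2y√(1+z²) = 2×2.02×1.319 = 5.329 m.
Hydraulic radius R = A/P = 3.509/5.329 = 0.6586 m.
Manning's equation: Q = (1/n) A R^(2/3) S^(1/2) = (1/0.031) × 3.509 × 0.6586^(2/3) × 0.00039^(1/2) = 1.69 m³/s.

Q = 1.69 m³/s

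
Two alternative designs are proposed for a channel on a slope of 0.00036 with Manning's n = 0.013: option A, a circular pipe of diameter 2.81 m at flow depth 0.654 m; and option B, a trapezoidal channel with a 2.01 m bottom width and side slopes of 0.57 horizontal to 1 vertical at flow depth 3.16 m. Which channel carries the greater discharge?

channel B

Channel A: For a circular section of diameter D = 2.81 m at depth y = 0.654 m, the central angle is θ = 2 arccos(1 − 2y/D) = 2.014 rad. Then A = (D²/8)(θ − sin θ) = 1.096 m² and P = Dθ/2 = 2.829 m. Hydraulic radius R = A/P = 1.096/2.829 = 0.3873 m. Q_A = (1/0.013)·1.096·0.3873^(2/3)·√0.00036 = 0.8498 m³/s.
Channel B: With bottom width b = 2.01 m and side slope z = 0.57: A = (b + zy)y = (2.01 + 0.57×3.16)×3.16 = 12.04 m²; P = b + 2y√(1+z²) = 2.01 + 2×3.16×1.151 = 9.285 m. Hydraulic radius R = A/P = 12.04/9.285 = 1.297 m. Q_B = (1/0.013)·12.04·1.297^(2/3)·√0.00036 = 20.91 m³/s.
Q_A = 0.8498 m³/s vs Q_B = 20.91 m³/s, so channel B carries more.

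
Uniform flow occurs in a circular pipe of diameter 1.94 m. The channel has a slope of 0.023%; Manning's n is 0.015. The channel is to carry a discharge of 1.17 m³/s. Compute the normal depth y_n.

Manning's equation rearranged: A R^(2/3) = nQ / (1·√S) = 0.015 × 1.17 / (√0.00023) = 1.157.
At y = 0.82 m: A R^(2/3) = 0.6797 — too small.
At y = 1.28 m: A R^(2/3) = 1.41 — too large.
At y = 1.12 m: A R^(2/3) = 1.155 — ≈ 1.157.

y_n = 1.12 m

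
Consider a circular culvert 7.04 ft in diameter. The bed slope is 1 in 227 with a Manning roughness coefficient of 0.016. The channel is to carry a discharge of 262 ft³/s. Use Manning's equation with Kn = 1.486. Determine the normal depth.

y_n = 4.54 ft

Manning's equation rearranged: A R^(2/3) = nQ / (1.486·√S) = 0.016 × 262 / (1.486 × √0.004405) = 42.5.
At y = 3.66 ft: A R^(2/3) = 30.3 — too small.
At y = 4.54 ft: A R^(2/3) = 42.44 — close enough.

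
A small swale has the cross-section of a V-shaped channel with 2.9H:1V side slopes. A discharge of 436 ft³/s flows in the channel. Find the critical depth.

y_c = 4.26 ft

At critical depth, Q² T / (g A³) = 1, i.e. A³/T = Q²/g = 436²/32.2 = 5904.
Try y = 4.83 ft: A³/T = 11050 — high.
Try y = 3.61 ft: A³/T = 2578 — low.
Try y = 4.26 ft: A³/T = 5899 — close enough.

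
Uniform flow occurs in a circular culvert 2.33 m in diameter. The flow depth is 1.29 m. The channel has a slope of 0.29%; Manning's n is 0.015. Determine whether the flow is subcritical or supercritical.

For a circular section of diameter D = 2.33 m at depth y = 1.29 m, the central angle is θ = 2 arccos(1 − 2y/D) = 3.357 rad. Then A = (D²/8)(θ − sin θ) = 2.423 m² and P = Dθ/2 = 3.91 m.
Hydraulic radius R = A/P = 2.423/3.91 = 0.6195 m.
V = (1/n) R^(2/3) √S = (1/0.015) × 0.6195^(2/3) × √0.0029 = 2.609 m/s. Hydraulic depth D_h = A/T = 2.423/2.317 = 1.046 m.
Froude number Fr = V/√(g·D_h) = 2.609/√(9.81×1.046) = 0.815, which is less than 1, so the flow is subcritical.

subcritical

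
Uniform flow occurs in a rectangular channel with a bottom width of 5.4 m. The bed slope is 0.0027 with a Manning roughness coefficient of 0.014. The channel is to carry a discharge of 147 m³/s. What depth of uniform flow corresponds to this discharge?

Manning's equation rearranged: A R^(2/3) = nQ / (1·√S) = 0.014 × 147 / (√0.0027) = 39.61.
At y = 4.38 m: A R^(2/3) = 33.3 — short.
At y = 6.41 m: A R^(2/3) = 53.1 — over.
At y = 5.04 m: A R^(2/3) = 39.65 — ≈ 39.61.

y_n = 5.04 m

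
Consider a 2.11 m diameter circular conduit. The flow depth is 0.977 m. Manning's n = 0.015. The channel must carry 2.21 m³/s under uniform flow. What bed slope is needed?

S = 0.0011

For a circular section of diameter D = 2.11 m at depth y = 0.977 m, the central angle is θ = 2 arccos(1 − 2y/D) = 2.994 rad. Then A = (D²/8)(θ − sin θ) = 1.584 m² and P = Dθ/2 = 3.158 m.
Hydraulic radius R = A/P = 1.584/3.158 = 0.5015 m.
From Manning's equation, S = [nQ / (1 A R^(2/3))]² = [0.015 × 2.21 / (1 × 1.584 × 0.5015^(2/3))]² = 0.0011.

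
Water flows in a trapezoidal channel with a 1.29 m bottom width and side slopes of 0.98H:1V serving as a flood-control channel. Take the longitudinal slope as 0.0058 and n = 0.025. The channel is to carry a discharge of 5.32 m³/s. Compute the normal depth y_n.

y_n = 1.07 m

Manning's equation rearranged: A R^(2/3) = nQ / (1·√S) = 0.025 × 5.32 / (√0.0058) = 1.746.
Trying y = 1.17 m: A R^(2/3) = 2.082 — over.
Trying y = 1.07 m: A R^(2/3) = 1.748 — matches.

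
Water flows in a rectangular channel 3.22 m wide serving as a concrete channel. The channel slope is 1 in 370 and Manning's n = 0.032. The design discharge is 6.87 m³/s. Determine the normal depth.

y_n = 1.54 m

Manning's equation rearranged: A R^(2/3) = nQ / (1·√S) = 0.032 × 6.87 / (√0.002703) = 4.229.
Trying y = 1.38 m: A R^(2/3) = 3.646 — low.
Trying y = 1.8 m: A R^(2/3) = 5.2 — high.
Trying y = 1.54 m: A R^(2/3) = 4.227 — close enough.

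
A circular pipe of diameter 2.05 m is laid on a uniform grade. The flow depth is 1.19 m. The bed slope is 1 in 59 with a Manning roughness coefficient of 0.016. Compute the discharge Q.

Q = 11 m³/s

For a circular section of diameter D = 2.05 m at depth y = 1.19 m, the central angle is θ = 2 arccos(1 − 2y/D) = 3.465 rad. Then A = (D²/8)(θ − sin θ) = 1.987 m² and P = Dθ/2 = 3.552 m.
Hydraulic radius R = A/P = 1.987/3.552 = 0.5595 m.
Manning's equation: Q = (1/n) A R^(2/3) S^(1/2) = (1/0.016) × 1.987 × 0.5595^(2/3) × 0.01695^(1/2) = 11 m³/s.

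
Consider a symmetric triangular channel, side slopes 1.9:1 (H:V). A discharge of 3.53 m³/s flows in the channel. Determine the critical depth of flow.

y_c = 0.932 m

At critical depth, Q² T / (g A³) = 1, i.e. A³/T = Q²/g = 3.53²/9.81 = 1.27.
At y = 0.828 m: A³/T = 0.7025 — low.
At y = 1.01 m: A³/T = 1.897 — high.
At y = 0.932 m: A³/T = 1.269 — ≈ 1.27.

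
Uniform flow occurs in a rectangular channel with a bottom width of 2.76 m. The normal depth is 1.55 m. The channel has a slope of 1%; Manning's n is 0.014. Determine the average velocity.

Flow area A = b·y = 2.76 × 1.55 = 4.278 m². Wetted perimeter P = b + 2y = 2.76 + 2×1.55 = 5.86 m.
Hydraulic radius R = A/P = 4.278/5.86 = 0.73 m.
From Manning's equation, V = (1/n) R^(2/3) S^(1/2) = (1/0.014) × 0.73^(2/3) × 0.01^(1/2) = 5.79 m/s.

V = 5.79 m/s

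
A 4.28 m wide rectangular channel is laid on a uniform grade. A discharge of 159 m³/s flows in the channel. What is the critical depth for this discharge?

y_c = 5.2 m

For a rectangular channel, critical depth y_c = (q²/g)^(1/3) where q = Q/b = 159/4.28 = 37.15 m²/s.
So y_c = (37.15²/9.81)^(1/3) = 5.2 m.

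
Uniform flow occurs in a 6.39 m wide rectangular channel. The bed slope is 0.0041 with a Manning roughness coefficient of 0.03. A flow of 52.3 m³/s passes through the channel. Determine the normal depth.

Manning's equation rearranged: A R^(2/3) = nQ / (1·√S) = 0.03 × 52.3 / (√0.0041) = 24.5.
Try y = 2.57 m: A R^(2/3) = 20.79 — short.
Try y = 3.67 m: A R^(2/3) = 33.51 — over.
Try y = 2.9 m: A R^(2/3) = 24.5 — close enough.

y_n = 2.9 m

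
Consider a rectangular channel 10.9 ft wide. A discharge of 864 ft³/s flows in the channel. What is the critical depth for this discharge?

y_c = 5.8 ft

For a rectangular channel, critical depth y_c = (q²/g)^(1/3) where q = Q/b = 864/10.9 = 79.27 ft²/s.
So y_c = (79.27²/32.2)^(1/3) = 5.8 ft.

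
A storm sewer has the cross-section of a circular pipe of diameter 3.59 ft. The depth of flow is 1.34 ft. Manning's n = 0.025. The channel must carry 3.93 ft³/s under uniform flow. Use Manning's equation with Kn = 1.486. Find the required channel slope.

For a circular section of diameter D = 3.59 ft at depth y = 1.34 ft, the central angle is θ = 2 arccos(1 − 2y/D) = 2.629 rad. Then A = (D²/8)(θ − sin θ) = 3.445 ft² and P = Dθ/2 = 4.719 ft.
Hydraulic radius R = A/P = 3.445/4.719 = 0.7301 ft.
From Manning's equation, S = [nQ / (1.486 A R^(2/3))]² = [0.025 × 3.93 / (1.486 × 3.445 × 0.7301^(2/3))]² = 0.00056.

S = 0.00056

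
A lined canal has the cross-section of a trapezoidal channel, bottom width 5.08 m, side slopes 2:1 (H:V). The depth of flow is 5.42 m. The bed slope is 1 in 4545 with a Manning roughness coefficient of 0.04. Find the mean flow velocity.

With bottom width b = 5.08 m and side slope z = 2: A = (b + zy)y = (5.08 + 2×5.42)×5.42 = 86.29 m²; P = b + 2y√(1+z²) = 5.08 + 2×5.42×2.236 = 29.32 m.
Hydraulic radius R = A/P = 86.29/29.32 = 2.943 m.
From Manning's equation, V = (1/n) R^(2/3) S^(1/2) = (1/0.04) × 2.943^(2/3) × 0.00022^(1/2) = 0.762 m/s.

V = 0.762 m/s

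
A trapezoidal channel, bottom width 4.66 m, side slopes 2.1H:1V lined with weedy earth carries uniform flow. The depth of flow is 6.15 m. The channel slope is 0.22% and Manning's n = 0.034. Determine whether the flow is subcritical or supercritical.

With bottom width b = 4.66 m and side slope z = 2.1: A = (b + zy)y = (4.66 + 2.1×6.15)×6.15 = 108.1 m²; P = b + 2y√(1+z²) = 4.66 + 2×6.15×2.326 = 33.27 m.
Hydraulic radius R = A/P = 108.1/33.27 = 3.249 m.
V = (1/n) R^(2/3) √S = (1/0.034) × 3.249^(2/3) × √0.0022 = 3.026 m/s. Hydraulic depth D_h = A/T = 108.1/30.49 = 3.545 m.
Froude number Fr = V/√(g·D_h) = 3.026/√(9.81×3.545) = 0.513, which is less than 1, so the flow is subcritical.

subcritical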